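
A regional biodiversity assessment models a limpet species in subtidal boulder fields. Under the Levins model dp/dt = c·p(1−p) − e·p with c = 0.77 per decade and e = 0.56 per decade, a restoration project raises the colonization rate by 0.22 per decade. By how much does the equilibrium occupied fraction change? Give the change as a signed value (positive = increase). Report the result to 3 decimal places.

Before: p* = 1 − 0.56/0.77 = 0.2727.
After the change, c = 0.99, e = 0.56, so p* = 1 − 0.56/0.99 = 0.4343.
Δp* = 0.4343 − 0.2727 = +0.1616.

0.162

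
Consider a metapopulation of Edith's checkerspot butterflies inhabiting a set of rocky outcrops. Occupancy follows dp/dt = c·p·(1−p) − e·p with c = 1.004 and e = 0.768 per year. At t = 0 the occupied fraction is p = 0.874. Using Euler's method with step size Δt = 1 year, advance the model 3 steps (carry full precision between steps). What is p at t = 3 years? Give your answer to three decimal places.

0.273

Update rule: p ← p + [c·p·(1−p) − e·p]·Δt with Δt = 1.
t = 1: p = 0.87400 + (-0.56067) = 0.31333
t = 2: p = 0.31333 + (-0.02462) = 0.28871
t = 3: p = 0.28871 + (-0.01555) = 0.27316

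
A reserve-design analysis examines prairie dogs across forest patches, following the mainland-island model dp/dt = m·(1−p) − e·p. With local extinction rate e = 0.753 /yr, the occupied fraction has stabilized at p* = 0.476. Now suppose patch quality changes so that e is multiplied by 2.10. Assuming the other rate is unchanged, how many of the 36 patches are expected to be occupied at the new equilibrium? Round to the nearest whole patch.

11

Balance m(1−p*) = e·p* gives m = e·p*/(1−p*) = 0.753×0.47600/0.52400 = 0.68402.
New p* = m/(m+e) = 0.68402/(0.68402+1.58130) = 0.30195.
Expected occupied = 36 × 0.30195 = 10.87 ≈ 11.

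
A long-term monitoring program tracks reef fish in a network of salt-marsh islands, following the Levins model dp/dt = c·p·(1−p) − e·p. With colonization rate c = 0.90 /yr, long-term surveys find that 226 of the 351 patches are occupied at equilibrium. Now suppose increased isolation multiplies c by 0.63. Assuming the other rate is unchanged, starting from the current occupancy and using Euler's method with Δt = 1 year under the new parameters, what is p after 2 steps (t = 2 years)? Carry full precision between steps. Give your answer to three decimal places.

Observed p* = 226/351 = 0.64387.
Balance c(1−p*) = e gives e = 0.90×(1 − 0.64387) = 0.32051.
Starting from p₀ = 0.64387; update p ← p + (dp/dt)·Δt with the new parameters.
p: 0.64387 → 0.56752  (Δp = -0.07636)
p: 0.56752 → 0.52479  (Δp = -0.04273)

0.525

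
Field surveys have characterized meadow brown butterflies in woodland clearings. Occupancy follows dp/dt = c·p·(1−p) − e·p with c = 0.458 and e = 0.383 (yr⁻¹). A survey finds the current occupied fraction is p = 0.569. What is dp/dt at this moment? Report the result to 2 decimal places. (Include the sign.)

-0.11

Colonization term: c·p·(1−p) = 0.458×0.569×0.4310 = 0.11232.
Extinction term: e·p = 0.21793.
dp/dt = 0.11232 − 0.21793 = -0.10561.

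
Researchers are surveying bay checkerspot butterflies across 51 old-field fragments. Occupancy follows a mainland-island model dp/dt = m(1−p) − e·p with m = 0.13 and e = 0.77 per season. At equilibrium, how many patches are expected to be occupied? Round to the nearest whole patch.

p* = m/(m+e) = 0.13/0.9000 = 0.1444.
Expected occupied patches = N × p* = 51 × 0.1444 = 7.37 ≈ 7.

7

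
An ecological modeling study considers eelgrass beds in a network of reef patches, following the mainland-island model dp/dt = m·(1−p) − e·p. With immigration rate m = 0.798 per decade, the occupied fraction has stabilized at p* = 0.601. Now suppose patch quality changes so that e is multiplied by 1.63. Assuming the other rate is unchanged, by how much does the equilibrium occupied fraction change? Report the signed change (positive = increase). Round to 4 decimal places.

Balance m(1−p*) = e·p* gives e = m(1−p*)/p* = 0.798×0.39900/0.60100 = 0.52979.
New p* = m/(m+e) = 0.79800/(0.79800+0.86356) = 0.48027.
Δp* = 0.48027 − 0.60100 = -0.12073.

-0.1207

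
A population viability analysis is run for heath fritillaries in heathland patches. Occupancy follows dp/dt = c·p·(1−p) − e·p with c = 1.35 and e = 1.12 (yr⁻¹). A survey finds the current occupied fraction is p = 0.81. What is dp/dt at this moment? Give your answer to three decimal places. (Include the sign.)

-0.699

Colonization term: c·p·(1−p) = 1.35×0.81×0.1900 = 0.20776.
Extinction term: e·p = 0.90720.
dp/dt = 0.20776 − 0.90720 = -0.69944.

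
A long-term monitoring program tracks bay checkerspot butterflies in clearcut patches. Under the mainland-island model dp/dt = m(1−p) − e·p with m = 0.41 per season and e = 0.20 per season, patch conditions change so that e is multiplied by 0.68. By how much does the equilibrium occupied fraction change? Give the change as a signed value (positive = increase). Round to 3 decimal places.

0.079

Before: p* = 0.41/(0.41+0.20) = 0.6721.
After: m = 0.41, e = 0.136; p* = 0.41/0.5460 = 0.7509.
Δp* = 0.7509 − 0.6721 = +0.0788.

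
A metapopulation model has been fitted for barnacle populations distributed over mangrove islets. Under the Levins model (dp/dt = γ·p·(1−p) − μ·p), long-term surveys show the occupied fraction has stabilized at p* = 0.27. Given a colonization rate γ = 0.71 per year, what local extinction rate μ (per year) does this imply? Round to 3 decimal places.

0.518

At equilibrium γ(1−p*) = μ.
μ = 0.71 × (1 − 0.27) = 0.71 × 0.7300 = 0.5183.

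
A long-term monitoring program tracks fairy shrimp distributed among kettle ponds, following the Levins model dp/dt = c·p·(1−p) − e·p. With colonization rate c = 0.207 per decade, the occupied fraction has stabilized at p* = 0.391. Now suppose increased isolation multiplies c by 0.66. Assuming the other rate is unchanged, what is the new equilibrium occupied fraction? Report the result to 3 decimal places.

Balance c(1−p*) = e gives e = 0.207×(1 − 0.39100) = 0.12606.
New p* = 1 − e/c = 1 − 0.12606/0.13662 = 0.07729.

0.077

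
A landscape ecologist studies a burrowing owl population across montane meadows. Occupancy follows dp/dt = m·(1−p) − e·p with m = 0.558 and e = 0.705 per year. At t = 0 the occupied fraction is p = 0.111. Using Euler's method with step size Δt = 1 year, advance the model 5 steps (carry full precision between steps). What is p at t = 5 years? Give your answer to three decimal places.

0.442

Update rule: p ← p + [m·(1−p) − e·p]·Δt with Δt = 1.
p: 0.11100 → 0.52881  (Δp = +0.41781)
p: 0.52881 → 0.41892  (Δp = -0.10988)
p: 0.41892 → 0.44782  (Δp = +0.02890)
p: 0.44782 → 0.44022  (Δp = -0.00760)
p: 0.44022 → 0.44222  (Δp = +0.00200)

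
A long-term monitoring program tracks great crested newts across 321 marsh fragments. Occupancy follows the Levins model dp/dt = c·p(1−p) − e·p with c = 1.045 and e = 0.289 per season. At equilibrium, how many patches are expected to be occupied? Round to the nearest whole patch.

232

p* = 1 − e/c = 1 − 0.289/1.045 = 0.7234.
Expected occupied patches = N × p* = 321 × 0.7234 = 232.23 ≈ 232.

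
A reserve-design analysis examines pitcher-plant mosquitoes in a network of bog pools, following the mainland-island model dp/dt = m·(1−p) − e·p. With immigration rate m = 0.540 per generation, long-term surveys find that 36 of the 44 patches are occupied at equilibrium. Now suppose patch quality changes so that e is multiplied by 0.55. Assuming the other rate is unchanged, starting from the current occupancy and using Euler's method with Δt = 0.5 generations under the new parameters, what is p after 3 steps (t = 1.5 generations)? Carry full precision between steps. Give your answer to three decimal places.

0.866

Observed p* = 36/44 = 0.81818.
Balance m(1−p*) = e·p* gives e = m(1−p*)/p* = 0.540×0.18182/0.81818 = 0.12000.
Starting from p₀ = 0.81818; update p ← p + (dp/dt)·Δt with the new parameters.
step 1: Δp = +0.02209, p = 0.84027
step 2: Δp = +0.01540, p = 0.85567
step 3: Δp = +0.01073, p = 0.86640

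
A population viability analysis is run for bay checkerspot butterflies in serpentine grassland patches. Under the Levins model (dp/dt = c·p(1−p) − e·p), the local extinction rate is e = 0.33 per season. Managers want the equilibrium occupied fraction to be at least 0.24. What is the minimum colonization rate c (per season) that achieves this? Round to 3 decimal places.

0.434

p* = 1 − e/c ≥ 0.24 requires e/c ≤ 0.7600, i.e. c ≥ e/0.7600.
c_min = 0.33/0.7600 = 0.4342.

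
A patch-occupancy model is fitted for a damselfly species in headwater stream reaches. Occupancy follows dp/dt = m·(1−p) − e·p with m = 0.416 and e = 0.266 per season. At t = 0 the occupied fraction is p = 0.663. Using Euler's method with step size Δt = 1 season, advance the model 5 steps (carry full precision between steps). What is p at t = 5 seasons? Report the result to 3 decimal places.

0.610

Update rule: p ← p + [m·(1−p) − e·p]·Δt with Δt = 1.
p: 0.66300 → 0.62683  (Δp = -0.03617)
p: 0.62683 → 0.61533  (Δp = -0.01150)
p: 0.61533 → 0.61168  (Δp = -0.00366)
p: 0.61168 → 0.61051  (Δp = -0.00116)
p: 0.61051 → 0.61014  (Δp = -0.00037)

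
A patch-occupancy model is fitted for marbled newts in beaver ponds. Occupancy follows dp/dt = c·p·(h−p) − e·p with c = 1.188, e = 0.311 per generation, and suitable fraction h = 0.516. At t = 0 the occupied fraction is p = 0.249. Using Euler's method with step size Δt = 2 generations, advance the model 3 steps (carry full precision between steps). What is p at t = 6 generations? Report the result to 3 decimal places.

Update rule: p ← p + [c·p·(h−p) − e·p]·Δt with Δt = 2.
p: 0.24900 → 0.25209  (Δp = +0.00309)
p: 0.25209 → 0.25336  (Δp = +0.00128)
p: 0.25336 → 0.25388  (Δp = +0.00051)

0.254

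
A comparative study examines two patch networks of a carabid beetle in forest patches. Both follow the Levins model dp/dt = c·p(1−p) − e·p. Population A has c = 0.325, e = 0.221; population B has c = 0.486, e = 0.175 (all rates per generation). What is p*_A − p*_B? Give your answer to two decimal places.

-0.32

A: p*_A = 1 − 0.221/0.325 = 0.3200.
B: p*_B = 1 − 0.175/0.486 = 0.6399.
p*_A − p*_B = 0.3200 − 0.6399 = -0.3199.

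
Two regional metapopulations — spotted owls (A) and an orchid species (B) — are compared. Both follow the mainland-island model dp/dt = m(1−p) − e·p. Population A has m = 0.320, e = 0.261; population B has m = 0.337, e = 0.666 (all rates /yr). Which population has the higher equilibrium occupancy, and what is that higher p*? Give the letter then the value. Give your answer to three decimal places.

A: p*_A = m/(m+e) = 0.320/0.5810 = 0.5508.
B: p*_B = 0.337/1.0030 = 0.3360.
A is higher at 0.5508.

A, 0.551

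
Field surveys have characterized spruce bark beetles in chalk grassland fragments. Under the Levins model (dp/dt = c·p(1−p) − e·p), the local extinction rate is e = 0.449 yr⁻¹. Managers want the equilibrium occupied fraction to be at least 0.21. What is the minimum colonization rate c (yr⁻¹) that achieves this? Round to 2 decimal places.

0.57

p* = 1 − e/c ≥ 0.21 requires e/c ≤ 0.7900, i.e. c ≥ e/0.7900.
c_min = 0.449/0.7900 = 0.5684.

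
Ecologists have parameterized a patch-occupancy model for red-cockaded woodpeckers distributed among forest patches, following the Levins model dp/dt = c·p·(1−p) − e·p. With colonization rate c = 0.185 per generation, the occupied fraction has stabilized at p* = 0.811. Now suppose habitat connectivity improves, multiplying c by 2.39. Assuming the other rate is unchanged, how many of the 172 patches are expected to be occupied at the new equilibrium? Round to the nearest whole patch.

158

Balance c(1−p*) = e gives e = 0.185×(1 − 0.81100) = 0.03496.
New p* = 1 − e/c = 1 − 0.03496/0.44215 = 0.92093.
Expected occupied = 172 × 0.92093 = 158.40 ≈ 158.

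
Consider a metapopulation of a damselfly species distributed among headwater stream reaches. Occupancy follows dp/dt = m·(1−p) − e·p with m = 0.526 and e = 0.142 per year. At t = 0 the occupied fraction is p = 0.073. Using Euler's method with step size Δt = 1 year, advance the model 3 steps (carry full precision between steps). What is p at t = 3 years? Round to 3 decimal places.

Update rule: p ← p + [m·(1−p) − e·p]·Δt with Δt = 1.
step 1: Δp = +0.47724, p = 0.55024
step 2: Δp = +0.15844, p = 0.70868
step 3: Δp = +0.05260, p = 0.76128

0.761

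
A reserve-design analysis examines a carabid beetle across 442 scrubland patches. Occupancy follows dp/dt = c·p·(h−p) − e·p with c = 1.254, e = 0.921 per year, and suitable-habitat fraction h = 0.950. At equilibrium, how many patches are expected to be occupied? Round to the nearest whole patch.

95

p* = h − e/c = 0.950 − 0.7344 = 0.2156.
Expected occupied patches = N × p* = 442 × 0.2156 = 95.27 ≈ 95.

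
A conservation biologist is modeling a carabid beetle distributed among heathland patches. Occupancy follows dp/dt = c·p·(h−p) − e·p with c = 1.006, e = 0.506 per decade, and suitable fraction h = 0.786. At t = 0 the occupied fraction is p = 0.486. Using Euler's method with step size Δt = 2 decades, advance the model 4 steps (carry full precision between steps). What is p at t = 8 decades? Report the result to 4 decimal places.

0.2834

Update rule: p ← p + [c·p·(h−p) − e·p]·Δt with Δt = 2.
p: 0.48600 → 0.28752  (Δp = -0.19848)
p: 0.28752 → 0.28491  (Δp = -0.00260)
p: 0.28491 → 0.28383  (Δp = -0.00109)
p: 0.28383 → 0.28337  (Δp = -0.00046)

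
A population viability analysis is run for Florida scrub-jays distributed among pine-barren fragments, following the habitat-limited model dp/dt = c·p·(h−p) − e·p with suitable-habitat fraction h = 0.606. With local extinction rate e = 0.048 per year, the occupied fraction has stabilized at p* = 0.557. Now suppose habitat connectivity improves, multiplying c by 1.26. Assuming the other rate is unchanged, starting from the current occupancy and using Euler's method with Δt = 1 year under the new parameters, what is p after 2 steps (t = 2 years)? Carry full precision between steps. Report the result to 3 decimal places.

Balance c(h−p*) = e gives c = e/(0.606 − 0.55700) = 0.048/0.04900 = 0.97959.
Starting from p₀ = 0.55700; update p ← p + (dp/dt)·Δt with the new parameters.
  1  |  dp/dt·Δt = +0.006951  |  p_1 = 0.563951
  2  |  dp/dt·Δt = +0.002199  |  p_2 = 0.566151

0.566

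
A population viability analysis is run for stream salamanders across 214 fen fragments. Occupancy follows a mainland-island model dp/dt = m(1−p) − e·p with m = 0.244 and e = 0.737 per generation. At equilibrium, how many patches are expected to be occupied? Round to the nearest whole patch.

p* = m/(m+e) = 0.244/0.9810 = 0.2487.
Expected occupied patches = N × p* = 214 × 0.2487 = 53.23 ≈ 53.

53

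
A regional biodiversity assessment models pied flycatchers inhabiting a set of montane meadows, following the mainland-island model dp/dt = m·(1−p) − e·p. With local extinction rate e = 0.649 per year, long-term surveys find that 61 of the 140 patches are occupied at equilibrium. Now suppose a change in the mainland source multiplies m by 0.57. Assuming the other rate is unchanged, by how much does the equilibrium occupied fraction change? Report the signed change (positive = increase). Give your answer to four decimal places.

Observed p* = 61/140 = 0.43571.
Balance m(1−p*) = e·p* gives m = e·p*/(1−p*) = 0.649×0.43571/0.56429 = 0.50112.
New p* = m/(m+e) = 0.28564/(0.28564+0.64900) = 0.30561.
Δp* = 0.30561 − 0.43571 = -0.13010.

-0.1301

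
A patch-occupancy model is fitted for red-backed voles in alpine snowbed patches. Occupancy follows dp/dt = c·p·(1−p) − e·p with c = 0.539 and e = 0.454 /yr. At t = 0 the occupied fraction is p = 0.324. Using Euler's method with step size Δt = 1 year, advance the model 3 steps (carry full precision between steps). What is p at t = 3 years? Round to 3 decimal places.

Update rule: p ← p + [c·p·(1−p) − e·p]·Δt with Δt = 1.
  1  |  dp/dt·Δt = -0.029042  |  p_1 = 0.294958
  2  |  dp/dt·Δt = -0.021822  |  p_2 = 0.273136
  3  |  dp/dt·Δt = -0.016995  |  p_3 = 0.256142

0.256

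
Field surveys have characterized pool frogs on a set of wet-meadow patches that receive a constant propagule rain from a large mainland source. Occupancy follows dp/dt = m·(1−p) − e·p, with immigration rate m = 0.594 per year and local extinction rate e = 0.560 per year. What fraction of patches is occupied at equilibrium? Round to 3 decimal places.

At equilibrium the propagule rain into empty patches balances local extinction: m(1−p*) = e·p*.
p* = m/(m+e) = 0.594/(0.594+0.560) = 0.594/1.1540 = 0.5147.

0.515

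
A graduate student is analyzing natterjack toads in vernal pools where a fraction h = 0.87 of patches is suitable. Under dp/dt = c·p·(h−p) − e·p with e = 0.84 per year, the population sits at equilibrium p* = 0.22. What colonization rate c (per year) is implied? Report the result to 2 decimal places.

At equilibrium c(h−p*) = e, so c = e/(h−p*).
c = 0.84/(0.87 − 0.22) = 0.84/0.6500 = 1.2923.

1.29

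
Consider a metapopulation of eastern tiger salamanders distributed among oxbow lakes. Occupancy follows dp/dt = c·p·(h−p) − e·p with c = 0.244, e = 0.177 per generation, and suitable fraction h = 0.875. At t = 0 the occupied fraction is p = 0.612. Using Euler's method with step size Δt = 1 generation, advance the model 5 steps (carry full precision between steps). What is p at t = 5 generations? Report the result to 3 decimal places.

0.390

Update rule: p ← p + [c·p·(h−p) − e·p]·Δt with Δt = 1.
step 1: Δp = -0.06905, p = 0.54295
step 2: Δp = -0.05211, p = 0.49084
step 3: Δp = -0.04087, p = 0.44997
step 4: Δp = -0.03298, p = 0.41699
step 5: Δp = -0.02721, p = 0.38978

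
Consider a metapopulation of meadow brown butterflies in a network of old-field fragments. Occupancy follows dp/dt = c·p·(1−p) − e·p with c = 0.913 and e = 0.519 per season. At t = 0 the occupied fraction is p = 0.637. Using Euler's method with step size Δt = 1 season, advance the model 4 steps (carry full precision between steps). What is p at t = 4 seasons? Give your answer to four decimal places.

0.4465

Update rule: p ← p + [c·p·(1−p) − e·p]·Δt with Δt = 1.
p: 0.63700 → 0.51751  (Δp = -0.11949)
p: 0.51751 → 0.47689  (Δp = -0.04062)
p: 0.47689 → 0.45715  (Δp = -0.01974)
p: 0.45715 → 0.44646  (Δp = -0.01069)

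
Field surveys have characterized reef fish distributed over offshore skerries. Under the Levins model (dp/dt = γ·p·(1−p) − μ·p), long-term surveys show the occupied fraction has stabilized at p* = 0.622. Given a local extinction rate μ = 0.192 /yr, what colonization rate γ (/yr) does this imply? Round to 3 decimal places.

At equilibrium γ(1−p*) = μ, so γ = μ/(1−p*).
γ = 0.192/(1 − 0.622) = 0.192/0.3780 = 0.5079.

0.508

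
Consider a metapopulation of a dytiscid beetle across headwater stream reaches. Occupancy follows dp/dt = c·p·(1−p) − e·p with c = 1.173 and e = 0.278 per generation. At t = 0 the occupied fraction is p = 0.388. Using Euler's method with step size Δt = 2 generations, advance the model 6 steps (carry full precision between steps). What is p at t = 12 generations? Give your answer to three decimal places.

Update rule: p ← p + [c·p·(1−p) − e·p]·Δt with Δt = 2.
step 1: Δp = +0.34134, p = 0.72934
step 2: Δp = +0.05759, p = 0.78693
step 3: Δp = -0.04418, p = 0.74275
step 4: Δp = +0.03528, p = 0.77804
step 5: Δp = -0.02744, p = 0.75059
step 6: Δp = +0.02185, p = 0.77244

0.772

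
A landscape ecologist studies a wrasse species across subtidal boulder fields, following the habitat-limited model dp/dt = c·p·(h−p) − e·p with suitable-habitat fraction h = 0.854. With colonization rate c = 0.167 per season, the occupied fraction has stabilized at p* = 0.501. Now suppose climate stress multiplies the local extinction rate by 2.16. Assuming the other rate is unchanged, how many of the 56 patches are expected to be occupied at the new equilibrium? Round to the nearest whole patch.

5

Balance c(h−p*) = e gives e = 0.167×(0.854 − 0.50100) = 0.05895.
New p* = 0.854 − e/c = 0.854 − 0.12733/0.16700 = 0.09154.
Expected occupied = 56 × 0.09154 = 5.13 ≈ 5.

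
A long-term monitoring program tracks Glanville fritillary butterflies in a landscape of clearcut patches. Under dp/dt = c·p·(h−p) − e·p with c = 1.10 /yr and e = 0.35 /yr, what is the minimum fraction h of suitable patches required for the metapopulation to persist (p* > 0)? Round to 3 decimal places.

p* = h − e/c is positive only when h > e/c.
h_min = e/c = 0.35/1.10 = 0.3182.

0.318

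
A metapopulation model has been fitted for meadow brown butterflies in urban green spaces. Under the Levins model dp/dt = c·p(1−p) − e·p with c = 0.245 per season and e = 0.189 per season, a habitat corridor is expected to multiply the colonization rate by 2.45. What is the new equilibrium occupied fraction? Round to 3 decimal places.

0.685

Before: p* = 1 − 0.189/0.245 = 0.2286.
After the change, c = 0.60025, e = 0.189, so p* = 1 − 0.189/0.60025 = 0.6851.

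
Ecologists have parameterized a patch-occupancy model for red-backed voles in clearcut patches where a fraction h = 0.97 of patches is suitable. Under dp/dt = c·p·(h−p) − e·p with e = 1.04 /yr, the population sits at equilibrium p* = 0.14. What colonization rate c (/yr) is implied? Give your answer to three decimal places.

At equilibrium c(h−p*) = e, so c = e/(h−p*).
c = 1.04/(0.97 − 0.14) = 1.04/0.8300 = 1.2530.

1.253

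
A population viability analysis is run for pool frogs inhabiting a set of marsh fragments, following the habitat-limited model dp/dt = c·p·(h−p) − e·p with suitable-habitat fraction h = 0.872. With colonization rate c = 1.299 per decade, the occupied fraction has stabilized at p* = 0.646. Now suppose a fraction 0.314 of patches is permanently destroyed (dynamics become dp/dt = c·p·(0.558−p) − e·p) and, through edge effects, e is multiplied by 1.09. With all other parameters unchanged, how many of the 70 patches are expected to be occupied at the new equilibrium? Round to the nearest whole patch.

Balance c(h−p*) = e gives e = 1.299×(0.872 − 0.64600) = 0.29357.
New p* = 0.558 − e/c = 0.558 − 0.31999/1.29900 = 0.31166.
Expected occupied = 70 × 0.31166 = 21.82 ≈ 22.

22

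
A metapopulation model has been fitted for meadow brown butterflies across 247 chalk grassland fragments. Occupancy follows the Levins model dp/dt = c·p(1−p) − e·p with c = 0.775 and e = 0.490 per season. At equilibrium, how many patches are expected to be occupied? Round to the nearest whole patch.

p* = 1 − e/c = 1 − 0.490/0.775 = 0.3677.
Expected occupied patches = N × p* = 247 × 0.3677 = 90.83 ≈ 91.

91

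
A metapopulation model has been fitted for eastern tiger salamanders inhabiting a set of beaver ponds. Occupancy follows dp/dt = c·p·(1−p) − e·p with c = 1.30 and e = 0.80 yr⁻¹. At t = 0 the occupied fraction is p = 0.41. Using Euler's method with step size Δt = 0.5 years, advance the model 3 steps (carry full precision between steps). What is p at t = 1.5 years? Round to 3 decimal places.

0.395

Update rule: p ← p + [c·p·(1−p) − e·p]·Δt with Δt = 0.5.
p: 0.41000 → 0.40324  (Δp = -0.00676)
p: 0.40324 → 0.39835  (Δp = -0.00488)
p: 0.39835 → 0.39480  (Δp = -0.00356)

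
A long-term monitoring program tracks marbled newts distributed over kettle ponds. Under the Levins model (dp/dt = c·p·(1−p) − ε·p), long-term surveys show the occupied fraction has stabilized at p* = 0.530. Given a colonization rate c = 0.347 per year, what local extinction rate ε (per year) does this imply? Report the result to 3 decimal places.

0.163

At equilibrium c(1−p*) = ε.
ε = 0.347 × (1 − 0.530) = 0.347 × 0.4700 = 0.1631.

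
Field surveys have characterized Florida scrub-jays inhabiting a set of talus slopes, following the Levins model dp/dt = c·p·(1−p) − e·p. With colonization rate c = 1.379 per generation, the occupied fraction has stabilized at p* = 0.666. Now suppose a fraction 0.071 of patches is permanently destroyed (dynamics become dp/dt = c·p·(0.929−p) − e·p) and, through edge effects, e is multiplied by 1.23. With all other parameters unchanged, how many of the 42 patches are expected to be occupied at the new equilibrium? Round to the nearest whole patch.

Balance c(1−p*) = e gives e = 1.379×(1 − 0.66600) = 0.46059.
New p* = 0.929 − e/c = 0.929 − 0.56653/1.37900 = 0.51817.
Expected occupied = 42 × 0.51817 = 21.76 ≈ 22.

22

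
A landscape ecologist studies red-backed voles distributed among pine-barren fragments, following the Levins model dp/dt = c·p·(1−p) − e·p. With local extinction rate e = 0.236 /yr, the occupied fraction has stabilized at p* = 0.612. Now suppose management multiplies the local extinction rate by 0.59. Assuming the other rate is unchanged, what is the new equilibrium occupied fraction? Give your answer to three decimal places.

Balance c(1−p*) = e gives c = e/(1 − 0.61200) = 0.236/0.38800 = 0.60825.
New p* = 1 − e/c = 1 − 0.13924/0.60825 = 0.77108.

0.771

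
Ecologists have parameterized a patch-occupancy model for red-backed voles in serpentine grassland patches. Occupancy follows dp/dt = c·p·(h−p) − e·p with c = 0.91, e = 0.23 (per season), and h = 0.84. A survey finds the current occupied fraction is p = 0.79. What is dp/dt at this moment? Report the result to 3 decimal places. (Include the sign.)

-0.146

Colonization term: c·p·(h−p) = 0.91×0.79×0.0500 = 0.03594.
Extinction term: e·p = 0.18170.
dp/dt = 0.03594 − 0.18170 = -0.14576.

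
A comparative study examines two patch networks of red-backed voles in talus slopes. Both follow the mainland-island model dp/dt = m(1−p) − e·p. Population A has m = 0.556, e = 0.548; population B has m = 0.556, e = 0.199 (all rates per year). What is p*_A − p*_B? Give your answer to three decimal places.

A: p*_A = m/(m+e) = 0.556/1.1040 = 0.5036.
B: p*_B = 0.556/0.7550 = 0.7364.
p*_A − p*_B = 0.5036 − 0.7364 = -0.2328.

-0.233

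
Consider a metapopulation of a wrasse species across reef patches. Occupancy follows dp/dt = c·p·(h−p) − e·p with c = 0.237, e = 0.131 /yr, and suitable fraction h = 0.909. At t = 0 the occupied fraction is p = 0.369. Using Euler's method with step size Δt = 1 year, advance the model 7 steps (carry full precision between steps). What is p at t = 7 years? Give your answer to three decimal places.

0.363

Update rule: p ← p + [c·p·(h−p) − e·p]·Δt with Δt = 1.
p: 0.36900 → 0.36789  (Δp = -0.00111)
p: 0.36789 → 0.36687  (Δp = -0.00101)
p: 0.36687 → 0.36595  (Δp = -0.00092)
p: 0.36595 → 0.36511  (Δp = -0.00084)
p: 0.36511 → 0.36434  (Δp = -0.00077)
p: 0.36434 → 0.36364  (Δp = -0.00070)
p: 0.36364 → 0.36301  (Δp = -0.00064)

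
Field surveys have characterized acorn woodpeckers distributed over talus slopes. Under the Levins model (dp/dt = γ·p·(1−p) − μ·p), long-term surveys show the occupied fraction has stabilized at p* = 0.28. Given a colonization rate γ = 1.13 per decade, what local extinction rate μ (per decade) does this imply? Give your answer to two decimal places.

0.81

At equilibrium γ(1−p*) = μ.
μ = 1.13 × (1 − 0.28) = 1.13 × 0.7200 = 0.8136.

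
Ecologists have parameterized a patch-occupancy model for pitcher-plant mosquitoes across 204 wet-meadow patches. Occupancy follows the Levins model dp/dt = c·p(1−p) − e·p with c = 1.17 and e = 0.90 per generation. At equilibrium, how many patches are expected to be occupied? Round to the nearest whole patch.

47

p* = 1 − e/c = 1 − 0.90/1.17 = 0.2308.
Expected occupied patches = N × p* = 204 × 0.2308 = 47.08 ≈ 47.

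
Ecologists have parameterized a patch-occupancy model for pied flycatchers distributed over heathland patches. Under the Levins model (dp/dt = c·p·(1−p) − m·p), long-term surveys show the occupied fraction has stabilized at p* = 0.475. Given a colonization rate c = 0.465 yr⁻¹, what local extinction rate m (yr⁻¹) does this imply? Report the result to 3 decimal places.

0.244

At equilibrium c(1−p*) = m.
m = 0.465 × (1 − 0.475) = 0.465 × 0.5250 = 0.2441.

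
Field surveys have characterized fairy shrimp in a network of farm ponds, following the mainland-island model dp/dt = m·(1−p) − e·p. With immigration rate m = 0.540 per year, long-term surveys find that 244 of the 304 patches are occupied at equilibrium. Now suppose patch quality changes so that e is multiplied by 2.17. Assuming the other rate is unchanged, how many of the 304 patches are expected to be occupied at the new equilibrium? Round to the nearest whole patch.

Observed p* = 244/304 = 0.80263.
Balance m(1−p*) = e·p* gives e = m(1−p*)/p* = 0.540×0.19737/0.80263 = 0.13279.
New p* = m/(m+e) = 0.54000/(0.54000+0.28815) = 0.65206.
Expected occupied = 304 × 0.65206 = 198.23 ≈ 198.

198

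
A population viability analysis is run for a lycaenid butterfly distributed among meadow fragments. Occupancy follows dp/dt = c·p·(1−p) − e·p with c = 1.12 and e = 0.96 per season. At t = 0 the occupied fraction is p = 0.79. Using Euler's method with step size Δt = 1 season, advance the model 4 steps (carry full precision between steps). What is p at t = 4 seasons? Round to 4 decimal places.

Update rule: p ← p + [c·p·(1−p) − e·p]·Δt with Δt = 1.
p: 0.79000 → 0.21741  (Δp = -0.57259)
p: 0.21741 → 0.19926  (Δp = -0.01815)
p: 0.19926 → 0.18667  (Δp = -0.01259)
p: 0.18667 → 0.17751  (Δp = -0.00916)

0.1775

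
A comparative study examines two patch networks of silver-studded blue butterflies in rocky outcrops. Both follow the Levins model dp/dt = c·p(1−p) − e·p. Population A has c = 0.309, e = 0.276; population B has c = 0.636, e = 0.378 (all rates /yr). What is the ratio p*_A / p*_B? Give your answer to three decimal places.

0.263

A: p*_A = 1 − 0.276/0.309 = 0.1068.
B: p*_B = 1 − 0.378/0.636 = 0.4057.
p*_A / p*_B = 0.1068/0.4057 = 0.2633.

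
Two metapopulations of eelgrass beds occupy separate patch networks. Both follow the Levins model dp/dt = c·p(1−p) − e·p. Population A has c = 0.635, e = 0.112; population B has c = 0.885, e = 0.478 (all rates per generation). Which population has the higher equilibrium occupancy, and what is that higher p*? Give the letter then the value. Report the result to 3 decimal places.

A: p*_A = 1 − 0.112/0.635 = 0.8236.
B: p*_B = 1 − 0.478/0.885 = 0.4599.
A is higher at 0.8236.

A, 0.824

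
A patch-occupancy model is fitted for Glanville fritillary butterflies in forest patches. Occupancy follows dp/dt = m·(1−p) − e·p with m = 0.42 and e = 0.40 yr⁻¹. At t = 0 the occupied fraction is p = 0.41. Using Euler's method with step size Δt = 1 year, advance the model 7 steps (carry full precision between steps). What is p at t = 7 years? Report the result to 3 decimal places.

0.512

Update rule: p ← p + [m·(1−p) − e·p]·Δt with Δt = 1.
p: 0.41000 → 0.49380  (Δp = +0.08380)
p: 0.49380 → 0.50888  (Δp = +0.01508)
p: 0.50888 → 0.51160  (Δp = +0.00272)
p: 0.51160 → 0.51209  (Δp = +0.00049)
p: 0.51209 → 0.51218  (Δp = +0.00009)
p: 0.51218 → 0.51219  (Δp = +0.00002)
p: 0.51219 → 0.51219  (Δp = +0.00000)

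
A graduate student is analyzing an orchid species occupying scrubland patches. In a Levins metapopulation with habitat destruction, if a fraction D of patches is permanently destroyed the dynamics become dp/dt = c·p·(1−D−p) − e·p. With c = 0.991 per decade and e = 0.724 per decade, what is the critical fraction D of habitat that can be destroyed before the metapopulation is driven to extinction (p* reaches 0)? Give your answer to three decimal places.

The nontrivial equilibrium is p* = (1−D) − e/c; extinction occurs when this hits zero.
So D_crit = 1 − e/c = 1 − 0.724/0.991 = 1 − 0.7306 = 0.2694.
Note this equals the original equilibrium occupancy — the Levins extinction-debt result.

0.269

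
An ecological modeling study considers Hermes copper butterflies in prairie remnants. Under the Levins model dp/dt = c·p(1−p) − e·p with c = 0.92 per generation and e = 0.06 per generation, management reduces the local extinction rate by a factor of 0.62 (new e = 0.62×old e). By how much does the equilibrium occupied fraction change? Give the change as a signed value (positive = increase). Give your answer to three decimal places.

Before: p* = 1 − 0.06/0.92 = 0.9348.
After the change, c = 0.92, e = 0.0372, so p* = 1 − 0.0372/0.92 = 0.9596.
Δp* = 0.9596 − 0.9348 = +0.0248.

0.025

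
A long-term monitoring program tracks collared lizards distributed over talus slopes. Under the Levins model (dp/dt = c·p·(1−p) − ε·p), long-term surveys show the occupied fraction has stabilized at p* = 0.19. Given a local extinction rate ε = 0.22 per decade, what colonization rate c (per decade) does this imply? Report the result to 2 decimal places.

At equilibrium c(1−p*) = ε, so c = ε/(1−p*).
c = 0.22/(1 − 0.19) = 0.22/0.8100 = 0.2716.

0.27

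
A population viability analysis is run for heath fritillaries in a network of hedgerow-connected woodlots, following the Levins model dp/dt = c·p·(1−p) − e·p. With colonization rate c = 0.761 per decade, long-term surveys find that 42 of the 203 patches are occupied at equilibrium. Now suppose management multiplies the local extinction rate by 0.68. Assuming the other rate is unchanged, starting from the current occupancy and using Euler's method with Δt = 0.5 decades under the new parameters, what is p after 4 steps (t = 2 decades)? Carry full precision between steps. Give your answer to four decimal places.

0.2868

Observed p* = 42/203 = 0.20690.
Balance c(1−p*) = e gives e = 0.761×(1 − 0.20690) = 0.60355.
Starting from p₀ = 0.20690; update p ← p + (dp/dt)·Δt with the new parameters.
step 1: Δp = +0.01998, p = 0.22688
step 2: Δp = +0.02018, p = 0.24706
step 3: Δp = +0.02008, p = 0.26714
step 4: Δp = +0.01967, p = 0.28682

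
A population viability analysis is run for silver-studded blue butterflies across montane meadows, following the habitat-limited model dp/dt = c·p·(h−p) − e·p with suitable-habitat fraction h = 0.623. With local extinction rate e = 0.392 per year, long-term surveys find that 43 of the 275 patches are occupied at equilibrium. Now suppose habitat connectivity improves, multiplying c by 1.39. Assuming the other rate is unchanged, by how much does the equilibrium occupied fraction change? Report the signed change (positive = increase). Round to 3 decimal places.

Observed p* = 43/275 = 0.15636.
Balance c(h−p*) = e gives c = e/(0.623 − 0.15636) = 0.392/0.46664 = 0.84005.
New p* = 0.623 − e/c = 0.623 − 0.39200/1.16767 = 0.28729.
Δp* = 0.28729 − 0.15636 = +0.13093.

0.131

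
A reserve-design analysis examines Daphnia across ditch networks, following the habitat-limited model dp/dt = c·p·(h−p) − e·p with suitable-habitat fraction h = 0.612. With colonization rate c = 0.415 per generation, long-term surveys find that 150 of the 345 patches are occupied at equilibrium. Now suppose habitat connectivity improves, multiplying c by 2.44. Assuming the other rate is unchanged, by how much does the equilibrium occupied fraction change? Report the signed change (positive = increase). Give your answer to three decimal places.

0.105

Observed p* = 150/345 = 0.43478.
Balance c(h−p*) = e gives e = 0.415×(0.612 − 0.43478) = 0.07355.
New p* = 0.612 − e/c = 0.612 − 0.07355/1.01260 = 0.53937.
Δp* = 0.53937 − 0.43478 = +0.10459.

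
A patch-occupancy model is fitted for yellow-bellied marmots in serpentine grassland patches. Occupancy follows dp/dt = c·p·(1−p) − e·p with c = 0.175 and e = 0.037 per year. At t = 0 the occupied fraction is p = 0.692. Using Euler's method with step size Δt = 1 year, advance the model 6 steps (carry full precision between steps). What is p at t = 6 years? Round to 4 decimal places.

0.7454

Update rule: p ← p + [c·p·(1−p) − e·p]·Δt with Δt = 1.
p: 0.69200 → 0.70369  (Δp = +0.01169)
p: 0.70369 → 0.71415  (Δp = +0.01045)
p: 0.71415 → 0.72345  (Δp = +0.00930)
p: 0.72345 → 0.73169  (Δp = +0.00824)
p: 0.73169 → 0.73898  (Δp = +0.00728)
p: 0.73898 → 0.74539  (Δp = +0.00641)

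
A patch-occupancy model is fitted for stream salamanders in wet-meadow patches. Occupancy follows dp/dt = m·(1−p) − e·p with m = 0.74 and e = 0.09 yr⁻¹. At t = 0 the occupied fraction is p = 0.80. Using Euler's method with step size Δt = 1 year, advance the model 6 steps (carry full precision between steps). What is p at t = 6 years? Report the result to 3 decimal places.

0.892

Update rule: p ← p + [m·(1−p) − e·p]·Δt with Δt = 1.
t = 1: p = 0.80000 + (+0.07600) = 0.87600
t = 2: p = 0.87600 + (+0.01292) = 0.88892
t = 3: p = 0.88892 + (+0.00220) = 0.89112
t = 4: p = 0.89112 + (+0.00037) = 0.89149
t = 5: p = 0.89149 + (+0.00006) = 0.89155
t = 6: p = 0.89155 + (+0.00001) = 0.89156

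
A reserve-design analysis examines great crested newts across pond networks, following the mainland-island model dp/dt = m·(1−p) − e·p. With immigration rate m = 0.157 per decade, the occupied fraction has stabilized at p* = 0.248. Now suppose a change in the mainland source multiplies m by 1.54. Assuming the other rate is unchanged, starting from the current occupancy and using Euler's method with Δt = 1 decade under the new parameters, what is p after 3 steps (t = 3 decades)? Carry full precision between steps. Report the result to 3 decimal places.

Balance m(1−p*) = e·p* gives e = m(1−p*)/p* = 0.157×0.75200/0.24800 = 0.47606.
Starting from p₀ = 0.24800; update p ← p + (dp/dt)·Δt with the new parameters.
step 1: Δp = +0.06375, p = 0.31175
step 2: Δp = +0.01799, p = 0.32974
step 3: Δp = +0.00508, p = 0.33482

0.335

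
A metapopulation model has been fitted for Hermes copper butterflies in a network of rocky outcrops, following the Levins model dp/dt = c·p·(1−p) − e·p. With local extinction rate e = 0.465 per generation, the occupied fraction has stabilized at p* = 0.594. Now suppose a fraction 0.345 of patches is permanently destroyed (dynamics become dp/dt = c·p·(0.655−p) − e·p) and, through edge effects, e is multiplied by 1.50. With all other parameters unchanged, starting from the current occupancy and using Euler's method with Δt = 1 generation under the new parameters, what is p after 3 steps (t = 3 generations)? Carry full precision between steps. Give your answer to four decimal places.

0.1503

Balance c(1−p*) = e gives c = e/(1 − 0.59400) = 0.465/0.40600 = 1.14532.
Starting from p₀ = 0.59400; update p ← p + (dp/dt)·Δt with the new parameters.
step 1: Δp = -0.37282, p = 0.22118
step 2: Δp = -0.04438, p = 0.17681
step 3: Δp = -0.02649, p = 0.15032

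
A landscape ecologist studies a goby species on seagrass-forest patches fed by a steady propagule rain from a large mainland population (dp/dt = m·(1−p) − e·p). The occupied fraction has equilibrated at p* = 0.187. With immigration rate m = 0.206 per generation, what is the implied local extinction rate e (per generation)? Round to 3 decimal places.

At equilibrium m(1−p*) = e·p*, so e = m(1−p*)/p*.
e = 0.206 × 0.8130 / 0.187 = 0.8956.

0.896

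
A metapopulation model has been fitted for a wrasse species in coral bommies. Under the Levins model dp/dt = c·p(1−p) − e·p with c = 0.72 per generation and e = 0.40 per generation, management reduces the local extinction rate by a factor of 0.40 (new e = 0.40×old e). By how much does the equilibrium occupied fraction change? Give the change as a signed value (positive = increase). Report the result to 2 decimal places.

Before: p* = 1 − 0.40/0.72 = 0.4444.
After the change, c = 0.72, e = 0.16, so p* = 1 − 0.16/0.72 = 0.7778.
Δp* = 0.7778 − 0.4444 = +0.3333.

0.33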